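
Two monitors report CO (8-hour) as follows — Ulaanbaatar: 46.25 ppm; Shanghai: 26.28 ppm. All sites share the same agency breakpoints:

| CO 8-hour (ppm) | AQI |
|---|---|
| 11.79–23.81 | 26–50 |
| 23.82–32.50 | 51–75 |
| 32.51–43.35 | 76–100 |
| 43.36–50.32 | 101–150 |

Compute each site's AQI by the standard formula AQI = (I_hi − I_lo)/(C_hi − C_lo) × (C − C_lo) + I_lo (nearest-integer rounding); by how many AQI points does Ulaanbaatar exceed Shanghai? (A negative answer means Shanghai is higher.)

63

Ulaanbaatar 46.25: bracket 43.36–50.32 → index 101–150; slope 49/6.96, offset 2.89.
AQI = 101 + 49/6.96·2.89 ≈ 121.35 ⇒ 121.
Shanghai: 26.28 lies in 23.82–32.50, so I_lo=51, I_hi=75, C_lo=23.82, C_hi=32.50.
(75−51)/(32.50−23.82) × (26.28−23.82) + 51 = 24/8.68 × 2.46 + 51 ≈ 57.80 → 58.
AQIs: Ulaanbaatar=121, Shanghai=58. Ulaanbaatar (121) − Shanghai (58) = 63.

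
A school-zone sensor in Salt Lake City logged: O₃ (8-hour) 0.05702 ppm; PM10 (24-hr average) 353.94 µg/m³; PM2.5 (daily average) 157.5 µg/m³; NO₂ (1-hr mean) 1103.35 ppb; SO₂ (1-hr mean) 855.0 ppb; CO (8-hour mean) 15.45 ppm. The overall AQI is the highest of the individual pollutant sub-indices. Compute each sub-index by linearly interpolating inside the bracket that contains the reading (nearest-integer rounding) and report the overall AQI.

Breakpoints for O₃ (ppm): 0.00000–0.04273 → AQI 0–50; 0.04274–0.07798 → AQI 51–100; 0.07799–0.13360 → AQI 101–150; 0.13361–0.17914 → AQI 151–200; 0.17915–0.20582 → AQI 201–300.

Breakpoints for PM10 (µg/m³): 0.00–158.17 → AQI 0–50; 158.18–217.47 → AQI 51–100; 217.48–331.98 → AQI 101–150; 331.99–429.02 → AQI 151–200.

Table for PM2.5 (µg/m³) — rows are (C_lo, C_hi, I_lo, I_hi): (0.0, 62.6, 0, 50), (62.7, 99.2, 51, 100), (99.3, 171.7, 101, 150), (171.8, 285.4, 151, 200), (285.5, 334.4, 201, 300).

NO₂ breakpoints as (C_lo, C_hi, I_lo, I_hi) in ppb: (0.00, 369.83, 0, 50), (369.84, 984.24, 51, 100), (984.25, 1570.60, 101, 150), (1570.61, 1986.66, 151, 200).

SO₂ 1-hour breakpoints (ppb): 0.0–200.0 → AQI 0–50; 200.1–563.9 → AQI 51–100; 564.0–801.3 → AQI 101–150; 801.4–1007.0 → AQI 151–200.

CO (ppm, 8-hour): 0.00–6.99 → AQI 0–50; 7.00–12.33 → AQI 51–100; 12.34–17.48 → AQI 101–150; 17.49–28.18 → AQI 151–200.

164

O₃: 0.05702 lies in 0.04274–0.07798, so I_lo=51, I_hi=100, C_lo=0.04274, C_hi=0.07798.
(100−51)/(0.07798−0.04274) × (0.05702−0.04274) + 51 = 49/0.03524 × 0.01428 + 51 ≈ 70.86 → 71.
PM10: 353.94 ∈ [331.99, 429.02] ↔ index [151, 200].
151 + (353.94−331.99)·(200−151)/(429.02−331.99) = 151 + 21.95·49/97.03 ≈ 162.08, so AQI = 162.
PM2.5: 157.5 lies in 99.3–171.7, so I_lo=101, I_hi=150, C_lo=99.3, C_hi=171.7.
(150−101)/(171.7−99.3) × (157.5−99.3) + 101 = 49/72.4 × 58.2 + 101 ≈ 140.39 → 140.
NO₂: row 984.25–1570.60 (AQI 101–150). (150−101)·(1103.35−984.25)/(1570.60−984.25) + 101 = 49·119.10/586.35 + 101 ≈ 110.95 → 111.
SO₂ 855.0: bracket 801.4–1007.0 → index 151–200; slope 49/205.6, offset 53.6.
AQI = 151 + 49/205.6·53.6 ≈ 163.77 ⇒ 164.
CO: row 12.34–17.48 (AQI 101–150). (150−101)·(15.45−12.34)/(17.48−12.34) + 101 = 49·3.11/5.14 + 101 ≈ 130.65 → 131.
Sub-indices: O₃→71, PM10→162, PM2.5→140, NO₂→111, SO₂→164, CO→131. Overall AQI = max = 164; dominant pollutant is SO₂.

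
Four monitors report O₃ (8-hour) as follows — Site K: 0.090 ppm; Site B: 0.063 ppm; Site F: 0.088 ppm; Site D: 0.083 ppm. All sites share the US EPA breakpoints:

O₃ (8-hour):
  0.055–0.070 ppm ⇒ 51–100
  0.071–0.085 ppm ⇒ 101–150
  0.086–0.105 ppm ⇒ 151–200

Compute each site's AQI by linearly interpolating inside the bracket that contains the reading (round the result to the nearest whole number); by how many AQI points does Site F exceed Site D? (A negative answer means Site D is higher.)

13

Site K: 0.090 ∈ [0.086, 0.105] ↔ index [151, 200].
151 + (0.090−0.086)·(200−151)/(0.105−0.086) = 151 + 0.004·49/0.019 ≈ 161.32, so AQI = 161.
Site B: 0.063 lies in 0.055–0.070, so I_lo=51, I_hi=100, C_lo=0.055, C_hi=0.070.
(100−51)/(0.070−0.055) × (0.063−0.055) + 51 = 49/0.015 × 0.008 + 51 ≈ 77.13 → 77.
Site F: 0.088 lies in 0.086–0.105, so I_lo=151, I_hi=200, C_lo=0.086, C_hi=0.105.
(200−151)/(0.105−0.086) × (0.088−0.086) + 151 = 49/0.019 × 0.002 + 151 ≈ 156.16 → 156.
Site D: 0.083 ∈ [0.071, 0.085] ↔ index [101, 150].
101 + (0.083−0.071)·(150−101)/(0.085−0.071) = 101 + 0.012·49/0.014 ≈ 143.00, so AQI = 143.
AQIs: Site K=161, Site B=77, Site F=156, Site D=143. Site F (156) − Site D (143) = 13.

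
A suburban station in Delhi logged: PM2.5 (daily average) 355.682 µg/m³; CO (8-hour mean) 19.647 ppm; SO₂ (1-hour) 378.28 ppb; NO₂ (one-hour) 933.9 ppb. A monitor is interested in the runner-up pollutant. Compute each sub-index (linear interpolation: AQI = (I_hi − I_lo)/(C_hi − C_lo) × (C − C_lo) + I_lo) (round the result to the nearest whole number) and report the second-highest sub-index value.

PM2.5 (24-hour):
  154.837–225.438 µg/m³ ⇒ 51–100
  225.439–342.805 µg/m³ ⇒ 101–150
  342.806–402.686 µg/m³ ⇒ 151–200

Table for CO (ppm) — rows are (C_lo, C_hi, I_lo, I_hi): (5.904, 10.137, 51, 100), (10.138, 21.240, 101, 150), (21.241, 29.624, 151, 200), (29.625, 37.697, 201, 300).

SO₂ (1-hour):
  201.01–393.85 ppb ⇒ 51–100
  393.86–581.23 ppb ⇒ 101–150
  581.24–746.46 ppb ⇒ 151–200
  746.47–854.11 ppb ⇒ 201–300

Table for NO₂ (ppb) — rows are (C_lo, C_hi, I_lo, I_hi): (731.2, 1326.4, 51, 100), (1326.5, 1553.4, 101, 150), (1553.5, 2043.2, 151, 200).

PM2.5: 355.682 lies in 342.806–402.686, so I_lo=151, I_hi=200, C_lo=342.806, C_hi=402.686.
(200−151)/(402.686−342.806) × (355.682−342.806) + 151 = 49/59.880 × 12.876 + 151 ≈ 161.54 → 162.
CO 19.647: bracket 10.138–21.240 → index 101–150; slope 49/11.102, offset 9.509.
AQI = 101 + 49/11.102·9.509 ≈ 142.97 ⇒ 143.
SO₂ 378.28: bracket 201.01–393.85 → index 51–100; slope 49/192.84, offset 177.27.
AQI = 51 + 49/192.84·177.27 ≈ 96.04 ⇒ 96.
NO₂: 933.9 lies in 731.2–1326.4, so I_lo=51, I_hi=100, C_lo=731.2, C_hi=1326.4.
(100−51)/(1326.4−731.2) × (933.9−731.2) + 51 = 49/595.2 × 202.7 + 51 ≈ 67.69 → 68.
Sub-indices: PM2.5→162, CO→143, SO₂→96, NO₂→68. Ranked high→low: 162, 143, 96, 68. Second-highest sub-index = 143.

143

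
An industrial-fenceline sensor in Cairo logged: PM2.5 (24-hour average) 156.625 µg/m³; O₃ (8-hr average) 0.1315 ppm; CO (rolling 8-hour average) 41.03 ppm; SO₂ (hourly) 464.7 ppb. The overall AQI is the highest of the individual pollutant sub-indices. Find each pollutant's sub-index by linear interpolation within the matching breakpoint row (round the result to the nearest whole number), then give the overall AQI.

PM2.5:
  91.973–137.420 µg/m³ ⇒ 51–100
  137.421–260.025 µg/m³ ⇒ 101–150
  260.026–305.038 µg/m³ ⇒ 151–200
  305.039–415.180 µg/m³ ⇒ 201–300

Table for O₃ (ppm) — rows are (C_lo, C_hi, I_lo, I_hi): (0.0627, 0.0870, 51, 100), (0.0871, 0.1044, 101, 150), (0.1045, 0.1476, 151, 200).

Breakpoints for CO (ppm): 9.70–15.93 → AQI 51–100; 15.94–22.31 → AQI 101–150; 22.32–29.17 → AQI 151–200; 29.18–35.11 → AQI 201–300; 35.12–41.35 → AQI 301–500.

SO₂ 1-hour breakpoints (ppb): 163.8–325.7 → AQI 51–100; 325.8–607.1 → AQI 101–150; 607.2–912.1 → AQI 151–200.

PM2.5 156.625: bracket 137.421–260.025 → index 101–150; slope 49/122.604, offset 19.204.
AQI = 101 + 49/122.604·19.204 ≈ 108.68 ⇒ 109.
O₃: 0.1315 ∈ [0.1045, 0.1476] ↔ index [151, 200].
151 + (0.1315−0.1045)·(200−151)/(0.1476−0.1045) = 151 + 0.0270·49/0.0431 ≈ 181.70, so AQI = 182.
CO: row 35.12–41.35 (AQI 301–500). (500−301)·(41.03−35.12)/(41.35−35.12) + 301 = 199·5.91/6.23 + 301 ≈ 489.78 → 490.
SO₂: 464.7 ∈ [325.8, 607.1] ↔ index [101, 150].
101 + (464.7−325.8)·(150−101)/(607.1−325.8) = 101 + 138.9·49/281.3 ≈ 125.20, so AQI = 125.
Sub-indices: PM2.5→109, O₃→182, CO→490, SO₂→125. Overall AQI = max = 490; dominant pollutant is CO.
AQI 490: Hazardous.

490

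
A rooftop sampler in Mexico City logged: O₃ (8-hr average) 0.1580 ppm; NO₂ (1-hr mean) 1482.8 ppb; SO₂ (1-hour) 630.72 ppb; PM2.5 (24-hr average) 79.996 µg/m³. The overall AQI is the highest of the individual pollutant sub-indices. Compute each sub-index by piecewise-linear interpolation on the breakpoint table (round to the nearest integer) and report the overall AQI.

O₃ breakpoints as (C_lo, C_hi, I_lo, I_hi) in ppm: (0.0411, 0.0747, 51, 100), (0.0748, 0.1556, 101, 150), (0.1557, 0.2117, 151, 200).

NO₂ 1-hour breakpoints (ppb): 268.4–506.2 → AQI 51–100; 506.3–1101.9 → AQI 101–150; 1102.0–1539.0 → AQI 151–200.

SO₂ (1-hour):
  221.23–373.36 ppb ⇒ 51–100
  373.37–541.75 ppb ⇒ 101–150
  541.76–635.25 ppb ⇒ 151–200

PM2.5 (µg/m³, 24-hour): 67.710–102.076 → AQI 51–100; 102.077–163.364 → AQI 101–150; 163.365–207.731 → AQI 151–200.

O₃: row 0.1557–0.2117 (AQI 151–200). (200−151)·(0.1580−0.1557)/(0.2117−0.1557) + 151 = 49·0.0023/0.0560 + 151 ≈ 153.01 → 153.
NO₂: 1482.8 lies in 1102.0–1539.0, so I_lo=151, I_hi=200, C_lo=1102.0, C_hi=1539.0.
(200−151)/(1539.0−1102.0) × (1482.8−1102.0) + 151 = 49/437.0 × 380.8 + 151 ≈ 193.70 → 194.
SO₂: 630.72 lies in 541.76–635.25, so I_lo=151, I_hi=200, C_lo=541.76, C_hi=635.25.
(200−151)/(635.25−541.76) × (630.72−541.76) + 151 = 49/93.49 × 88.96 + 151 ≈ 197.63 → 198.
PM2.5 79.996: bracket 67.710–102.076 → index 51–100; slope 49/34.366, offset 12.286.
AQI = 51 + 49/34.366·12.286 ≈ 68.52 ⇒ 69.
Sub-indices: O₃→153, NO₂→194, SO₂→198, PM2.5→69. Overall AQI = max = 198; dominant pollutant is SO₂.

198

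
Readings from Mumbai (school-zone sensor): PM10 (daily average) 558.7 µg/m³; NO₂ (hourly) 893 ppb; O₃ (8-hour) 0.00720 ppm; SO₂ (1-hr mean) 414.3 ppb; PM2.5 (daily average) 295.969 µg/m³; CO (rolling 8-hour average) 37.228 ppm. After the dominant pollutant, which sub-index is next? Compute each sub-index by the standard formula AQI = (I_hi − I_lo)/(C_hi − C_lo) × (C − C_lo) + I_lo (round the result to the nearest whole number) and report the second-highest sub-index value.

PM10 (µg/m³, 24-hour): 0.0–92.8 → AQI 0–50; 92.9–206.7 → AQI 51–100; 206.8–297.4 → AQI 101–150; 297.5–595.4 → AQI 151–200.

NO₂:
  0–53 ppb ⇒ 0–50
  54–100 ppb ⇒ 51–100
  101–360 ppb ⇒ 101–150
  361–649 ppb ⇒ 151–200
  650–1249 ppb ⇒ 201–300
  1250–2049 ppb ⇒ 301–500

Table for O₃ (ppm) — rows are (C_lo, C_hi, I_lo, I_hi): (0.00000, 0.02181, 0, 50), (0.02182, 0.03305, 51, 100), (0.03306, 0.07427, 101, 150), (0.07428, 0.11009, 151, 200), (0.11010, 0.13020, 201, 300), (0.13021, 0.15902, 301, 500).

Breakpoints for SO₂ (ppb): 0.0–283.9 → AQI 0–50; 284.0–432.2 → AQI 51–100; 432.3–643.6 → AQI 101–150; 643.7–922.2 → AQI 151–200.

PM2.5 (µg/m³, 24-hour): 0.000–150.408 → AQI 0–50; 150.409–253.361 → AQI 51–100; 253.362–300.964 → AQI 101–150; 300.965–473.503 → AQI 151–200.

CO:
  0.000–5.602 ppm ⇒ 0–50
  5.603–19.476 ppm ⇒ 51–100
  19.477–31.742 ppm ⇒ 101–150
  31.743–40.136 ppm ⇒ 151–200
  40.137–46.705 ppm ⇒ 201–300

194

PM10: row 297.5–595.4 (AQI 151–200). (200−151)·(558.7−297.5)/(595.4−297.5) + 151 = 49·261.2/297.9 + 151 ≈ 193.96 → 194.
NO₂: 893 ∈ [650, 1249] ↔ index [201, 300].
201 + (893−650)·(300−201)/(1249−650) = 201 + 243·99/599 ≈ 241.16, so AQI = 241.
O₃: 0.00720 lies in 0.00000–0.02181, so I_lo=0, I_hi=50, C_lo=0.00000, C_hi=0.02181.
(50−0)/(0.02181−0.00000) × (0.00720−0.00000) + 0 = 50/0.02181 × 0.00720 + 0 ≈ 16.51 → 17.
SO₂ 414.3: bracket 284.0–432.2 → index 51–100; slope 49/148.2, offset 130.3.
AQI = 51 + 49/148.2·130.3 ≈ 94.08 ⇒ 94.
PM2.5 295.969: bracket 253.362–300.964 → index 101–150; slope 49/47.602, offset 42.607.
AQI = 101 + 49/47.602·42.607 ≈ 144.86 ⇒ 145.
CO 37.228: bracket 31.743–40.136 → index 151–200; slope 49/8.393, offset 5.485.
AQI = 151 + 49/8.393·5.485 ≈ 183.02 ⇒ 183.
Sub-indices: PM10→194, NO₂→241, O₃→17, SO₂→94, PM2.5→145, CO→183. Ranked high→low: 241, 194, 183, 145, 94, 17. Second-highest sub-index = 194.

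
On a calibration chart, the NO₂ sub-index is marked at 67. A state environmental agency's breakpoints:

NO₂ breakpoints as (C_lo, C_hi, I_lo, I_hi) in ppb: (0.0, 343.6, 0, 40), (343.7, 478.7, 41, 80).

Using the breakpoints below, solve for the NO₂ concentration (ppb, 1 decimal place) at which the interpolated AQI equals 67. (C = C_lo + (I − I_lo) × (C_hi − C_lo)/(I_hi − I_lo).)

AQI 67 lies in the 41–80 band, which corresponds to 343.7–478.7 ppb.
C = 343.7 + (67−41)×(478.7−343.7)/(80−41) = 343.7 + 26×135.0/39 ≈ 433.700 ppb → 433.7 ppb to 1 dp.

433.7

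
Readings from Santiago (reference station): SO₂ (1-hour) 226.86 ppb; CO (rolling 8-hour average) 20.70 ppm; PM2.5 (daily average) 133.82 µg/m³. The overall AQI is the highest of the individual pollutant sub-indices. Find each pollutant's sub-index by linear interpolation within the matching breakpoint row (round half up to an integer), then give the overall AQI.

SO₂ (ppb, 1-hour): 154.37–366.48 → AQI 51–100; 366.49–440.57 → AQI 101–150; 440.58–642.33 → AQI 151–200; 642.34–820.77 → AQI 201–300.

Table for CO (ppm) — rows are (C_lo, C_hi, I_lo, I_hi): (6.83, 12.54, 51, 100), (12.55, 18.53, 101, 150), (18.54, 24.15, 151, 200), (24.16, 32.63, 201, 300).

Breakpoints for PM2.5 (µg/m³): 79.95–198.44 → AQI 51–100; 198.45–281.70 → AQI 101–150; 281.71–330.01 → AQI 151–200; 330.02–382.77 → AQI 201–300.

170

SO₂: row 154.37–366.48 (AQI 51–100). (100−51)·(226.86−154.37)/(366.48−154.37) + 51 = 49·72.49/212.11 + 51 ≈ 67.75 → 68.
CO: 20.70 lies in 18.54–24.15, so I_lo=151, I_hi=200, C_lo=18.54, C_hi=24.15.
(200−151)/(24.15−18.54) × (20.70−18.54) + 151 = 49/5.61 × 2.16 + 151 ≈ 169.87 → 170.
PM2.5: 133.82 ∈ [79.95, 198.44] ↔ index [51, 100].
51 + (133.82−79.95)·(100−51)/(198.44−79.95) = 51 + 53.87·49/118.49 ≈ 73.28, so AQI = 73.
Sub-indices: SO₂→68, CO→170, PM2.5→73. Overall AQI = max = 170; dominant pollutant is CO.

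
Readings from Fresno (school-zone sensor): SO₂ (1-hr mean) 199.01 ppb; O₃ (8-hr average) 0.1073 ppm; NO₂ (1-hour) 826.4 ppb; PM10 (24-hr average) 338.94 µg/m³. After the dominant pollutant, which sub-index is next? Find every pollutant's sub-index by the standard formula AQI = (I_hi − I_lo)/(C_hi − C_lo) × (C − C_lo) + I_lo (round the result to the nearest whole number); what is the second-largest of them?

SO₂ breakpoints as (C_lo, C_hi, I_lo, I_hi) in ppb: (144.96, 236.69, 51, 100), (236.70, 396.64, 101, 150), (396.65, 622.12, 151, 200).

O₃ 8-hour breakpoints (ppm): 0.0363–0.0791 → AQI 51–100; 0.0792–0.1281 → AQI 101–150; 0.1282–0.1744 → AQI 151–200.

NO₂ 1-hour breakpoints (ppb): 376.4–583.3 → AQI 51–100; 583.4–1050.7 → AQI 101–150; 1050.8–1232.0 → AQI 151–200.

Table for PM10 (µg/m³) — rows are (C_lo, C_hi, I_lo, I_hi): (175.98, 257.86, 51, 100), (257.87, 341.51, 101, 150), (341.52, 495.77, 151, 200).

SO₂: 199.01 ∈ [144.96, 236.69] ↔ index [51, 100].
51 + (199.01−144.96)·(100−51)/(236.69−144.96) = 51 + 54.05·49/91.73 ≈ 79.87, so AQI = 80.
O₃: row 0.0792–0.1281 (AQI 101–150). (150−101)·(0.1073−0.0792)/(0.1281−0.0792) + 101 = 49·0.0281/0.0489 + 101 ≈ 129.16 → 129.
NO₂ 826.4: bracket 583.4–1050.7 → index 101–150; slope 49/467.3, offset 243.0.
AQI = 101 + 49/467.3·243.0 ≈ 126.48 ⇒ 126.
PM10: 338.94 ∈ [257.87, 341.51] ↔ index [101, 150].
101 + (338.94−257.87)·(150−101)/(341.51−257.87) = 101 + 81.07·49/83.64 ≈ 148.49, so AQI = 148.
Sub-indices: SO₂→80, O₃→129, NO₂→126, PM10→148. Ranked high→low: 148, 129, 126, 80. Second-highest sub-index = 129.

129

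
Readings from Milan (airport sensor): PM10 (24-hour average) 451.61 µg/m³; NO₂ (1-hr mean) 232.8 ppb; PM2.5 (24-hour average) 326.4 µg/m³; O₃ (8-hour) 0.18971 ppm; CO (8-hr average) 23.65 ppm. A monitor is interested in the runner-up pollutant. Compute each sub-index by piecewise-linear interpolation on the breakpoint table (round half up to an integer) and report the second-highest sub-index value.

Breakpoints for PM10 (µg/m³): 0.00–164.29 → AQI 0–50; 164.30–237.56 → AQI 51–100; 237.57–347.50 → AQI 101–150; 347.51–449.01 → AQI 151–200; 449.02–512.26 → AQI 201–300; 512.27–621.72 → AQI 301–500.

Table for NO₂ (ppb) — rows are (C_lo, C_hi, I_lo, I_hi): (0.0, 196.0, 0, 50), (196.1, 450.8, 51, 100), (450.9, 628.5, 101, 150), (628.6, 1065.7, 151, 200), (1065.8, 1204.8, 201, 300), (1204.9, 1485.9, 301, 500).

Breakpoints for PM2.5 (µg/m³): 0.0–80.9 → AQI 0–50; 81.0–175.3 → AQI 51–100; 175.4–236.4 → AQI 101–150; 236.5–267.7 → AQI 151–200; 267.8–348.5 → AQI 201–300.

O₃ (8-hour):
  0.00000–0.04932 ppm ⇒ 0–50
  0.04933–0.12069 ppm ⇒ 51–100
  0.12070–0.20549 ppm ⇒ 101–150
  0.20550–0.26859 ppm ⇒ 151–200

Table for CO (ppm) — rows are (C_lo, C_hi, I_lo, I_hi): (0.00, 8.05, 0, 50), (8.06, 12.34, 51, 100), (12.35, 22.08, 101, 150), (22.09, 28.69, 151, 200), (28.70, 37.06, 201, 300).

205

PM10: row 449.02–512.26 (AQI 201–300). (300−201)·(451.61−449.02)/(512.26−449.02) + 201 = 99·2.59/63.24 + 201 ≈ 205.05 → 205.
NO₂ 232.8: bracket 196.1–450.8 → index 51–100; slope 49/254.7, offset 36.7.
AQI = 51 + 49/254.7·36.7 ≈ 58.06 ⇒ 58.
PM2.5: 326.4 lies in 267.8–348.5, so I_lo=201, I_hi=300, C_lo=267.8, C_hi=348.5.
(300−201)/(348.5−267.8) × (326.4−267.8) + 201 = 99/80.7 × 58.6 + 201 ≈ 272.89 → 273.
O₃: row 0.12070–0.20549 (AQI 101–150). (150−101)·(0.18971−0.12070)/(0.20549−0.12070) + 101 = 49·0.06901/0.08479 + 101 ≈ 140.88 → 141.
CO 23.65: bracket 22.09–28.69 → index 151–200; slope 49/6.60, offset 1.56.
AQI = 151 + 49/6.60·1.56 ≈ 162.58 ⇒ 163.
Sub-indices: PM10→205, NO₂→58, PM2.5→273, O₃→141, CO→163. Ranked high→low: 273, 205, 163, 141, 58. Second-highest sub-index = 205.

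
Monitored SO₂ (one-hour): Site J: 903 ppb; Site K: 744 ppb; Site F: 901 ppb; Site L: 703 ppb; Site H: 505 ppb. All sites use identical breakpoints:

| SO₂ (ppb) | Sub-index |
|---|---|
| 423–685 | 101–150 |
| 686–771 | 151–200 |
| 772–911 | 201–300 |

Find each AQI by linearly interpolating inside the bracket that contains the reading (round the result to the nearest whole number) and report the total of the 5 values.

Site J: 903 ∈ [772, 911] ↔ index [201, 300].
201 + (903−772)·(300−201)/(911−772) = 201 + 131·99/139 ≈ 294.30, so AQI = 294.
Site K 744: bracket 686–771 → index 151–200; slope 49/85, offset 58.
AQI = 151 + 49/85·58 ≈ 184.44 ⇒ 184.
Site F: row 772–911 (AQI 201–300). (300−201)·(901−772)/(911−772) + 201 = 99·129/139 + 201 ≈ 292.88 → 293.
Site L: row 686–771 (AQI 151–200). (200−151)·(703−686)/(771−686) + 151 = 49·17/85 + 151 ≈ 160.80 → 161.
Site H 505: bracket 423–685 → index 101–150; slope 49/262, offset 82.
AQI = 101 + 49/262·82 ≈ 116.34 ⇒ 116.
AQIs: Site J=294, Site K=184, Site F=293, Site L=161, Site H=116. Sum = 294 + 184 + 293 + 161 + 116 = 1048.

1048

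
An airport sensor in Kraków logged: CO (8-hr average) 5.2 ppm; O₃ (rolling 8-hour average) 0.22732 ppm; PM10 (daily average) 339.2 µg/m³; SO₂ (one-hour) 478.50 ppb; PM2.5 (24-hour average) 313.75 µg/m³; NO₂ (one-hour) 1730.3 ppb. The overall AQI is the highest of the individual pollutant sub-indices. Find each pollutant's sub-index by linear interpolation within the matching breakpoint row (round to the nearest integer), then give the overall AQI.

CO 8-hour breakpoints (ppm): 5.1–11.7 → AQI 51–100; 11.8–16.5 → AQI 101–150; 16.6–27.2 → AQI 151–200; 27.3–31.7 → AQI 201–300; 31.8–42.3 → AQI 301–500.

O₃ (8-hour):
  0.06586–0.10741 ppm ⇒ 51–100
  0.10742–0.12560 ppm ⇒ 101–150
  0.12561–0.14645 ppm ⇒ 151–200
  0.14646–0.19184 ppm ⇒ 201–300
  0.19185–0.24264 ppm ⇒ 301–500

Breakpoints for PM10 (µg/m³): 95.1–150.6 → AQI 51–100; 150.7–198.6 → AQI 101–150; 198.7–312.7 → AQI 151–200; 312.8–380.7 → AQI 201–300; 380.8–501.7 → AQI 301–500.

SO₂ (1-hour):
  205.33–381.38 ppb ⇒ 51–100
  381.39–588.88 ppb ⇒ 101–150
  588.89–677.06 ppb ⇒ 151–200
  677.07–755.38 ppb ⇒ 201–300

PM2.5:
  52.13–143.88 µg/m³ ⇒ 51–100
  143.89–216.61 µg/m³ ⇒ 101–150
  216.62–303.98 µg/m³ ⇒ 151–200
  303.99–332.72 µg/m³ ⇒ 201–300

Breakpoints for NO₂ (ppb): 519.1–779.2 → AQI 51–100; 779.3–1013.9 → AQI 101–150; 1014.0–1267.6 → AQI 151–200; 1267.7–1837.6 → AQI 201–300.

CO: 5.2 lies in 5.1–11.7, so I_lo=51, I_hi=100, C_lo=5.1, C_hi=11.7.
(100−51)/(11.7−5.1) × (5.2−5.1) + 51 = 49/6.6 × 0.1 + 51 ≈ 51.74 → 52.
O₃: 0.22732 ∈ [0.19185, 0.24264] ↔ index [301, 500].
301 + (0.22732−0.19185)·(500−301)/(0.24264−0.19185) = 301 + 0.03547·199/0.05079 ≈ 439.97, so AQI = 440.
PM10: 339.2 lies in 312.8–380.7, so I_lo=201, I_hi=300, C_lo=312.8, C_hi=380.7.
(300−201)/(380.7−312.8) × (339.2−312.8) + 201 = 99/67.9 × 26.4 + 201 ≈ 239.49 → 239.
SO₂ 478.50: bracket 381.39–588.88 → index 101–150; slope 49/207.49, offset 97.11.
AQI = 101 + 49/207.49·97.11 ≈ 123.93 ⇒ 124.
PM2.5 313.75: bracket 303.99–332.72 → index 201–300; slope 99/28.73, offset 9.76.
AQI = 201 + 99/28.73·9.76 ≈ 234.63 ⇒ 235.
NO₂: row 1267.7–1837.6 (AQI 201–300). (300−201)·(1730.3−1267.7)/(1837.6−1267.7) + 201 = 99·462.6/569.9 + 201 ≈ 281.36 → 281.
Sub-indices: CO→52, O₃→440, PM10→239, SO₂→124, PM2.5→235, NO₂→281. Overall AQI = max = 440; dominant pollutant is O₃.

440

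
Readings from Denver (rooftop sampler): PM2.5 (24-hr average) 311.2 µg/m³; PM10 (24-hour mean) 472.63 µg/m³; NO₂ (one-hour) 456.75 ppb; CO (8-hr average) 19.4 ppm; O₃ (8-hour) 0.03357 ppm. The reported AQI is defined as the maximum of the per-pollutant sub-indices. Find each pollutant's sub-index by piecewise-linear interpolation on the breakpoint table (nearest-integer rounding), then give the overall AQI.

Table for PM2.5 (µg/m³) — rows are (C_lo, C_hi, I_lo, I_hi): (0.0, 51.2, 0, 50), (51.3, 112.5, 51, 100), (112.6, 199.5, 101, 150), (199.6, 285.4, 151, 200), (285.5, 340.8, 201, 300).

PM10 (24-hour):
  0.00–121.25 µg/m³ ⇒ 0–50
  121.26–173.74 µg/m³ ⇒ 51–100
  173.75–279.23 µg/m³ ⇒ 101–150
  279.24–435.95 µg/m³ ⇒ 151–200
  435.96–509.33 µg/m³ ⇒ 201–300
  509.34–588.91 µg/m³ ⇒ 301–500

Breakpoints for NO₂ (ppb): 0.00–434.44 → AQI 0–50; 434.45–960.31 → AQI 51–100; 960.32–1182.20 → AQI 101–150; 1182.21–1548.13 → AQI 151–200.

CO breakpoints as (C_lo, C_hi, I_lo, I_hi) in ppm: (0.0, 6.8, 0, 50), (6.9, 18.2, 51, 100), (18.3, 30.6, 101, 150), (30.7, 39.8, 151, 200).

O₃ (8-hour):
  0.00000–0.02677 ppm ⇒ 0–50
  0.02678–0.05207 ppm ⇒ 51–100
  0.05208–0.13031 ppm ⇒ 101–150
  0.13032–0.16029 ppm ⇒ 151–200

PM2.5: 311.2 ∈ [285.5, 340.8] ↔ index [201, 300].
201 + (311.2−285.5)·(300−201)/(340.8−285.5) = 201 + 25.7·99/55.3 ≈ 247.01, so AQI = 247.
PM10 472.63: bracket 435.96–509.33 → index 201–300; slope 99/73.37, offset 36.67.
AQI = 201 + 99/73.37·36.67 ≈ 250.48 ⇒ 250.
NO₂: row 434.45–960.31 (AQI 51–100). (100−51)·(456.75−434.45)/(960.31−434.45) + 51 = 49·22.30/525.86 + 51 ≈ 53.08 → 53.
CO 19.4: bracket 18.3–30.6 → index 101–150; slope 49/12.3, offset 1.1.
AQI = 101 + 49/12.3·1.1 ≈ 105.38 ⇒ 105.
O₃ 0.03357: bracket 0.02678–0.05207 → index 51–100; slope 49/0.02529, offset 0.00679.
AQI = 51 + 49/0.02529·0.00679 ≈ 64.16 ⇒ 64.
Sub-indices: PM2.5→247, PM10→250, NO₂→53, CO→105, O₃→64. Overall AQI = max = 250; dominant pollutant is PM10.

250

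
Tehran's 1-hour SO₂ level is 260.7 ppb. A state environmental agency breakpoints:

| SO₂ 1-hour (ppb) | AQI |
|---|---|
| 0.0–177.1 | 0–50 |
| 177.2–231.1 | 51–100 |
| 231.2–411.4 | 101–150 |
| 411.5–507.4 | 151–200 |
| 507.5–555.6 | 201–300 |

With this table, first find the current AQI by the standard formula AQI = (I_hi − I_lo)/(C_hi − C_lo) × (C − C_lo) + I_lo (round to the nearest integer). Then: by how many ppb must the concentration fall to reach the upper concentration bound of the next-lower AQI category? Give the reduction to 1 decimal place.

29.6

SO₂: 260.7 lies in 231.2–411.4, so I_lo=101, I_hi=150, C_lo=231.2, C_hi=411.4.
(150−101)/(411.4−231.2) × (260.7−231.2) + 101 = 49/180.2 × 29.5 + 101 ≈ 109.02 → 109.
Current AQI 109 is in the Unhealthy for Sensitive Groups range (101–150). The next-lower category tops out at AQI 100, whose upper concentration bound is 231.1 ppb.
Reduction needed = 260.7 − 231.1 = 29.6 ppb.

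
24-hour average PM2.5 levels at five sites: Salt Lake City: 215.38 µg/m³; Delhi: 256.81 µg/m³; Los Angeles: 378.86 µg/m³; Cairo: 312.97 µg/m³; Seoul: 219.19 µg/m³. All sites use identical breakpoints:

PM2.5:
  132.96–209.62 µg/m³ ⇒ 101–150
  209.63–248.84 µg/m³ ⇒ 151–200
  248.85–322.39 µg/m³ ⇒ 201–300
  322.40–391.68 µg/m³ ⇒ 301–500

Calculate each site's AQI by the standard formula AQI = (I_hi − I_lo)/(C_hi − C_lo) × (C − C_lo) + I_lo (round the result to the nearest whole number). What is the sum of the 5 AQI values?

Salt Lake City 215.38: bracket 209.63–248.84 → index 151–200; slope 49/39.21, offset 5.75.
AQI = 151 + 49/39.21·5.75 ≈ 158.19 ⇒ 158.
Delhi: row 248.85–322.39 (AQI 201–300). (300−201)·(256.81−248.85)/(322.39−248.85) + 201 = 99·7.96/73.54 + 201 ≈ 211.72 → 212.
Los Angeles: 378.86 lies in 322.40–391.68, so I_lo=301, I_hi=500, C_lo=322.40, C_hi=391.68.
(500−301)/(391.68−322.40) × (378.86−322.40) + 301 = 199/69.28 × 56.46 + 301 ≈ 463.18 → 463.
Cairo: 312.97 lies in 248.85–322.39, so I_lo=201, I_hi=300, C_lo=248.85, C_hi=322.39.
(300−201)/(322.39−248.85) × (312.97−248.85) + 201 = 99/73.54 × 64.12 + 201 ≈ 287.32 → 287.
Seoul: 219.19 lies in 209.63–248.84, so I_lo=151, I_hi=200, C_lo=209.63, C_hi=248.84.
(200−151)/(248.84−209.63) × (219.19−209.63) + 151 = 49/39.21 × 9.56 + 151 ≈ 162.95 → 163.
AQIs: Salt Lake City=158, Delhi=212, Los Angeles=463, Cairo=287, Seoul=163. Sum = 158 + 212 + 463 + 287 + 163 = 1283.

1283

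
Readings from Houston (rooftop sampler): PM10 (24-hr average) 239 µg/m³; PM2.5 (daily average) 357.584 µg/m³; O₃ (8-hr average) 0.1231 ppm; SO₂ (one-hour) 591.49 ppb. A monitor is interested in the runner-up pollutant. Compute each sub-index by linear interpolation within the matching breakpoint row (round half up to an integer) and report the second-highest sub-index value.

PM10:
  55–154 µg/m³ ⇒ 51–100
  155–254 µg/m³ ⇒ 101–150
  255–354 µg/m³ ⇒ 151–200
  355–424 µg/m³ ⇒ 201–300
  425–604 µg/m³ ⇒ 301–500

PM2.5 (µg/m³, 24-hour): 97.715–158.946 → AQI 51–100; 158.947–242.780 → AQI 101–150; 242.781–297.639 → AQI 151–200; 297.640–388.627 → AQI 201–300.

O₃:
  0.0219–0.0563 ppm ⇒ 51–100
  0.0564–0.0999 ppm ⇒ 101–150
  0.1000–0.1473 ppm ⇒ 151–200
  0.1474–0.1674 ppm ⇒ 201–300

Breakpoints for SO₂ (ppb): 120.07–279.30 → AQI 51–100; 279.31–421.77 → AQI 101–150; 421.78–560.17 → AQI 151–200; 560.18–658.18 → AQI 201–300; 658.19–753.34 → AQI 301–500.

233

PM10 239: bracket 155–254 → index 101–150; slope 49/99, offset 84.
AQI = 101 + 49/99·84 ≈ 142.58 ⇒ 143.
PM2.5: 357.584 lies in 297.640–388.627, so I_lo=201, I_hi=300, C_lo=297.640, C_hi=388.627.
(300−201)/(388.627−297.640) × (357.584−297.640) + 201 = 99/90.987 × 59.944 + 201 ≈ 266.22 → 266.
O₃ 0.1231: bracket 0.1000–0.1473 → index 151–200; slope 49/0.0473, offset 0.0231.
AQI = 151 + 49/0.0473·0.0231 ≈ 174.93 ⇒ 175.
SO₂: row 560.18–658.18 (AQI 201–300). (300−201)·(591.49−560.18)/(658.18−560.18) + 201 = 99·31.31/98.00 + 201 ≈ 232.63 → 233.
Sub-indices: PM10→143, PM2.5→266, O₃→175, SO₂→233. Ranked high→low: 266, 233, 175, 143. Second-highest sub-index = 233.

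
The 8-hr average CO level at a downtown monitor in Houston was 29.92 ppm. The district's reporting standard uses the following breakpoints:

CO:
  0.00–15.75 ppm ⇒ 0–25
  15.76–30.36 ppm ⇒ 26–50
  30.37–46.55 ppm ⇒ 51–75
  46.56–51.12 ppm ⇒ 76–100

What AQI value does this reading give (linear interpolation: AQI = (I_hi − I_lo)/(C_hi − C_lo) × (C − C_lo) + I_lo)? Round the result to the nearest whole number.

CO: 29.92 lies in 15.76–30.36, so I_lo=26, I_hi=50, C_lo=15.76, C_hi=30.36.
(50−26)/(30.36−15.76) × (29.92−15.76) + 26 = 24/14.60 × 14.16 + 26 ≈ 49.28 → 49.

49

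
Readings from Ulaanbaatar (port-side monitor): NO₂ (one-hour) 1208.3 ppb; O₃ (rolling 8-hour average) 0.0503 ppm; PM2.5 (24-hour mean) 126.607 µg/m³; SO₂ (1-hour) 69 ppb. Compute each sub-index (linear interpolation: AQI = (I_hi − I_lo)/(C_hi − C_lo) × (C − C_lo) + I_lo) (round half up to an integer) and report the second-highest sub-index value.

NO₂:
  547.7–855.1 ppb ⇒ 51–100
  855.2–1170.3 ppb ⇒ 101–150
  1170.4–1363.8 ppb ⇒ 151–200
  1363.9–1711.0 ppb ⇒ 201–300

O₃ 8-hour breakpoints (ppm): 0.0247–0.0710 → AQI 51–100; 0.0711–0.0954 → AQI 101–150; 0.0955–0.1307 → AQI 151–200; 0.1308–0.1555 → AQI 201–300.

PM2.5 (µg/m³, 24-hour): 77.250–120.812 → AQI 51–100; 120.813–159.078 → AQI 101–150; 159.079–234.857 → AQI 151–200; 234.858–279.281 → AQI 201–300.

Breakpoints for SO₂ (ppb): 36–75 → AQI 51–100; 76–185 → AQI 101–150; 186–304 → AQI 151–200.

108

NO₂: 1208.3 lies in 1170.4–1363.8, so I_lo=151, I_hi=200, C_lo=1170.4, C_hi=1363.8.
(200−151)/(1363.8−1170.4) × (1208.3−1170.4) + 151 = 49/193.4 × 37.9 + 151 ≈ 160.60 → 161.
O₃: 0.0503 lies in 0.0247–0.0710, so I_lo=51, I_hi=100, C_lo=0.0247, C_hi=0.0710.
(100−51)/(0.0710−0.0247) × (0.0503−0.0247) + 51 = 49/0.0463 × 0.0256 + 51 ≈ 78.09 → 78.
PM2.5: row 120.813–159.078 (AQI 101–150). (150−101)·(126.607−120.813)/(159.078−120.813) + 101 = 49·5.794/38.265 + 101 ≈ 108.42 → 108.
SO₂: row 36–75 (AQI 51–100). (100−51)·(69−36)/(75−36) + 51 = 49·33/39 + 51 ≈ 92.46 → 92.
Sub-indices: NO₂→161, O₃→78, PM2.5→108, SO₂→92. Ranked high→low: 161, 108, 92, 78. Second-highest sub-index = 108.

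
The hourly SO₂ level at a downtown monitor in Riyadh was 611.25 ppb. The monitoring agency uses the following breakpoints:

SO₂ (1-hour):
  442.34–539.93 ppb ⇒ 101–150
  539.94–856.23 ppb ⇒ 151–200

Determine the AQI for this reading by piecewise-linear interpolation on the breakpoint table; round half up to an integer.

162

SO₂ 611.25: bracket 539.94–856.23 → index 151–200; slope 49/316.29, offset 71.31.
AQI = 151 + 49/316.29·71.31 ≈ 162.05 ⇒ 162.
AQI 162 falls in the Unhealthy category.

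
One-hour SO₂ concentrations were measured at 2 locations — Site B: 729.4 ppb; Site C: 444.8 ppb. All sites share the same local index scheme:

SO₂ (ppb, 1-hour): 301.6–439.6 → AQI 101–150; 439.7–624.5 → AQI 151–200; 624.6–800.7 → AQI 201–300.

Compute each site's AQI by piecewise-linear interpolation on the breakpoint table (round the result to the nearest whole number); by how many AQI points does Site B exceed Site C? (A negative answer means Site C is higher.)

108

Site B: row 624.6–800.7 (AQI 201–300). (300−201)·(729.4−624.6)/(800.7−624.6) + 201 = 99·104.8/176.1 + 201 ≈ 259.92 → 260.
Site C 444.8: bracket 439.7–624.5 → index 151–200; slope 49/184.8, offset 5.1.
AQI = 151 + 49/184.8·5.1 ≈ 152.35 ⇒ 152.
AQIs: Site B=260, Site C=152. Site B (260) − Site C (152) = 108.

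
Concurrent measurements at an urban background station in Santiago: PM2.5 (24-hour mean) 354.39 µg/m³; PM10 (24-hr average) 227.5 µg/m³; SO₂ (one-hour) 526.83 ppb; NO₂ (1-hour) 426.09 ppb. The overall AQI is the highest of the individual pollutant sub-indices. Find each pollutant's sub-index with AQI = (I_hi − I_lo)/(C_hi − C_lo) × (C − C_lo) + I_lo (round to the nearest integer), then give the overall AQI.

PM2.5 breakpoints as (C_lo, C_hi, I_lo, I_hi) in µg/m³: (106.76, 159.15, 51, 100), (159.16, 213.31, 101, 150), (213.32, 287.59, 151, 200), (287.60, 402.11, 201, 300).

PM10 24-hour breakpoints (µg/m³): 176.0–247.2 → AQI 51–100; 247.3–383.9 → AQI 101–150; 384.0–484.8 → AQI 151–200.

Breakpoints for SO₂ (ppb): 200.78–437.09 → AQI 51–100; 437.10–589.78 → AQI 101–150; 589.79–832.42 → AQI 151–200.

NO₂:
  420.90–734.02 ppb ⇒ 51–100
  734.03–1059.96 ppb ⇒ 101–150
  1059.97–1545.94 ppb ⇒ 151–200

PM2.5 354.39: bracket 287.60–402.11 → index 201–300; slope 99/114.51, offset 66.79.
AQI = 201 + 99/114.51·66.79 ≈ 258.74 ⇒ 259.
PM10 227.5: bracket 176.0–247.2 → index 51–100; slope 49/71.2, offset 51.5.
AQI = 51 + 49/71.2·51.5 ≈ 86.44 ⇒ 86.
SO₂: 526.83 ∈ [437.10, 589.78] ↔ index [101, 150].
101 + (526.83−437.10)·(150−101)/(589.78−437.10) = 101 + 89.73·49/152.68 ≈ 129.80, so AQI = 130.
NO₂: row 420.90–734.02 (AQI 51–100). (100−51)·(426.09−420.90)/(734.02−420.90) + 51 = 49·5.19/313.12 + 51 ≈ 51.81 → 52.
Sub-indices: PM2.5→259, PM10→86, SO₂→130, NO₂→52. Overall AQI = max = 259; dominant pollutant is PM2.5.

259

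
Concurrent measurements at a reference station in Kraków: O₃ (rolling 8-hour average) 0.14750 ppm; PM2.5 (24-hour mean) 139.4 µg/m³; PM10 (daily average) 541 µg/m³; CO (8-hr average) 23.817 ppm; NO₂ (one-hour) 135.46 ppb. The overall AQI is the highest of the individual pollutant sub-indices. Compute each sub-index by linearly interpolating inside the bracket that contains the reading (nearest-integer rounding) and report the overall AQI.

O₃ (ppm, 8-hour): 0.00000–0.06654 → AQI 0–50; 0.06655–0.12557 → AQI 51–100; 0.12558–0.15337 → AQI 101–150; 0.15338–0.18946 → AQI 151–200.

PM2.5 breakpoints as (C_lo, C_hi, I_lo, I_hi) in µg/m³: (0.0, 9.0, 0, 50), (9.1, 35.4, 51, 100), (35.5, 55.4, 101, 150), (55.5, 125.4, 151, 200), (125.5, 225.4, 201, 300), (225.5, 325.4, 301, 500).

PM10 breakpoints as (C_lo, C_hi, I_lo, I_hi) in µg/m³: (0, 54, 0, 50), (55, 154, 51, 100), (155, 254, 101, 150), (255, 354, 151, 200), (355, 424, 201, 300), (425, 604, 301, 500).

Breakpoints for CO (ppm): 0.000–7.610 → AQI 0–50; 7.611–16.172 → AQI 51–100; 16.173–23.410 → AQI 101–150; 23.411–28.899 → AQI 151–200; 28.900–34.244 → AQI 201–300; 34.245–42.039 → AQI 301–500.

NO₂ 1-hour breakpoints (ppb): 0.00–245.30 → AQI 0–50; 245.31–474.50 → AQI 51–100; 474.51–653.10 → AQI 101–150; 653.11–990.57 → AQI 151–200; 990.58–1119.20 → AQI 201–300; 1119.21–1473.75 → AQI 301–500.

430

O₃: 0.14750 lies in 0.12558–0.15337, so I_lo=101, I_hi=150, C_lo=0.12558, C_hi=0.15337.
(150−101)/(0.15337−0.12558) × (0.14750−0.12558) + 101 = 49/0.02779 × 0.02192 + 101 ≈ 139.65 → 140.
PM2.5: row 125.5–225.4 (AQI 201–300). (300−201)·(139.4−125.5)/(225.4−125.5) + 201 = 99·13.9/99.9 + 201 ≈ 214.77 → 215.
PM10: row 425–604 (AQI 301–500). (500−301)·(541−425)/(604−425) + 301 = 199·116/179 + 301 ≈ 429.96 → 430.
CO: 23.817 lies in 23.411–28.899, so I_lo=151, I_hi=200, C_lo=23.411, C_hi=28.899.
(200−151)/(28.899−23.411) × (23.817−23.411) + 151 = 49/5.488 × 0.406 + 151 ≈ 154.63 → 155.
NO₂: 135.46 ∈ [0.00, 245.30] ↔ index [0, 50].
0 + (135.46−0.00)·(50−0)/(245.30−0.00) = 0 + 135.46·50/245.30 ≈ 27.61, so AQI = 28.
Sub-indices: O₃→140, PM2.5→215, PM10→430, CO→155, NO₂→28. Overall AQI = max = 430; dominant pollutant is PM10.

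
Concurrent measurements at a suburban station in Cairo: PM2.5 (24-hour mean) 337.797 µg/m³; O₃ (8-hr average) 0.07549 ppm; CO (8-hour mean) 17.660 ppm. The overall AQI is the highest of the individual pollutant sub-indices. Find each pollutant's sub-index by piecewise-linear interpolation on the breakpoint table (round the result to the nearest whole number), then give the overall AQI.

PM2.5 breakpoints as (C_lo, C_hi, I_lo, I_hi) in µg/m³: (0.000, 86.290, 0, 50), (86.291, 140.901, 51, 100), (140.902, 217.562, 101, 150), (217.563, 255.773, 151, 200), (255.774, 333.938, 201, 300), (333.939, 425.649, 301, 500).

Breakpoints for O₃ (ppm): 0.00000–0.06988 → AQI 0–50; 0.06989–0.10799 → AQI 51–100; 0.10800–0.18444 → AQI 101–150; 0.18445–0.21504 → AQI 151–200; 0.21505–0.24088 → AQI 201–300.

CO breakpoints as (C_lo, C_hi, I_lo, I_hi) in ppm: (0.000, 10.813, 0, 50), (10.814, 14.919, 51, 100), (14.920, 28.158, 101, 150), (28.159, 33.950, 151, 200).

PM2.5 337.797: bracket 333.939–425.649 → index 301–500; slope 199/91.710, offset 3.858.
AQI = 301 + 199/91.710·3.858 ≈ 309.37 ⇒ 309.
O₃: 0.07549 lies in 0.06989–0.10799, so I_lo=51, I_hi=100, C_lo=0.06989, C_hi=0.10799.
(100−51)/(0.10799−0.06989) × (0.07549−0.06989) + 51 = 49/0.03810 × 0.00560 + 51 ≈ 58.20 → 58.
CO: 17.660 ∈ [14.920, 28.158] ↔ index [101, 150].
101 + (17.660−14.920)·(150−101)/(28.158−14.920) = 101 + 2.740·49/13.238 ≈ 111.14, so AQI = 111.
Sub-indices: PM2.5→309, O₃→58, CO→111. Overall AQI = max = 309; dominant pollutant is PM2.5.

309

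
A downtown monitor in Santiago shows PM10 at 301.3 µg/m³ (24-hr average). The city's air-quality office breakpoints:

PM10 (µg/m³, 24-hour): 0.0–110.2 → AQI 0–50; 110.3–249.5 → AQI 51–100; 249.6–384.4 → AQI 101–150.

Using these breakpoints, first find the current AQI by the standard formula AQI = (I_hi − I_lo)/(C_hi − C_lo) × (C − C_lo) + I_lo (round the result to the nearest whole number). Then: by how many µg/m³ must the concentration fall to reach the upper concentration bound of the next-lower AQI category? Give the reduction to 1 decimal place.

51.8

PM10: row 249.6–384.4 (AQI 101–150). (150−101)·(301.3−249.6)/(384.4−249.6) + 101 = 49·51.7/134.8 + 101 ≈ 119.79 → 120.
Current AQI 120 is in the Unhealthy for Sensitive Groups range (101–150). The next-lower category tops out at AQI 100, whose upper concentration bound is 249.5 µg/m³.
Reduction needed = 301.3 − 249.5 = 51.8 µg/m³.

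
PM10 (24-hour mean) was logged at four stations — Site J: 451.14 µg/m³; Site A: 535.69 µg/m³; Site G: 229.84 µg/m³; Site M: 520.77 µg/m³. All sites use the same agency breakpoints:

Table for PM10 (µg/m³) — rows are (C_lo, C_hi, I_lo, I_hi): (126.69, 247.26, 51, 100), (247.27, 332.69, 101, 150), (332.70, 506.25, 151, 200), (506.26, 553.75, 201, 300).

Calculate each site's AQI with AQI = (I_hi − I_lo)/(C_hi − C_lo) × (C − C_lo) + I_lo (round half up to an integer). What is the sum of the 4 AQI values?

Site J: row 332.70–506.25 (AQI 151–200). (200−151)·(451.14−332.70)/(506.25−332.70) + 151 = 49·118.44/173.55 + 151 ≈ 184.44 → 184.
Site A: row 506.26–553.75 (AQI 201–300). (300−201)·(535.69−506.26)/(553.75−506.26) + 201 = 99·29.43/47.49 + 201 ≈ 262.35 → 262.
Site G: 229.84 ∈ [126.69, 247.26] ↔ index [51, 100].
51 + (229.84−126.69)·(100−51)/(247.26−126.69) = 51 + 103.15·49/120.57 ≈ 92.92, so AQI = 93.
Site M 520.77: bracket 506.26–553.75 → index 201–300; slope 99/47.49, offset 14.51.
AQI = 201 + 99/47.49·14.51 ≈ 231.25 ⇒ 231.
AQIs: Site J=184, Site A=262, Site G=93, Site M=231. Sum = 184 + 262 + 93 + 231 = 770.

770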